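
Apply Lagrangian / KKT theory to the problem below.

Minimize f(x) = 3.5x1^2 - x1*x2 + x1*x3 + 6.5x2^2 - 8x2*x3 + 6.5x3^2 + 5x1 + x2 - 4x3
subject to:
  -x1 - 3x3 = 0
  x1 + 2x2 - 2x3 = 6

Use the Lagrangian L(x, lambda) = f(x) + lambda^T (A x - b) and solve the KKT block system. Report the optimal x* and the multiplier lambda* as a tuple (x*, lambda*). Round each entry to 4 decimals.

Form the Lagrangian:
  L(x, lambda) = (1/2) x^T Q x + c^T x + lambda^T (A x - b)
Stationarity (grad_x L = 0): Q x + c + A^T lambda = 0.
Primal feasibility: A x = b.

This gives the KKT block system:
  [ Q   A^T ] [ x     ]   [-c ]
  [ A    0  ] [ lambda ] = [ b ]

Solving the linear system:
  x*      = (1.5683, 1.6931, -0.5228)
  lambda* = (0.9505, -12.8119)
  f(x*)   = 44.2485

x* = (1.5683, 1.6931, -0.5228), lambda* = (0.9505, -12.8119)


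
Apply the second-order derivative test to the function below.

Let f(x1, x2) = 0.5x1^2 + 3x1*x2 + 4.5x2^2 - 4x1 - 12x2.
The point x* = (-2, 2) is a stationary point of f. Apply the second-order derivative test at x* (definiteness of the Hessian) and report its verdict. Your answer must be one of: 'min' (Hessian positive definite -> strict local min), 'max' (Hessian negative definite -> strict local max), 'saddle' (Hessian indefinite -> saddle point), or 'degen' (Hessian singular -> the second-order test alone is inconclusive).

Compute the Hessian H = grad^2 f:
  H = [[1, 3], [3, 9]]
Verify stationarity: grad f(x*) = H x* + g = (0, 0).
Eigenvalues of H: 0, 10.
H has a zero eigenvalue (singular; positive semidefinite but not definite), so H is neither positive definite, negative definite, nor indefinite. The second-order test alone is inconclusive -> degen.
(Indeed, f is constant along the null direction of H through x*, so x* is not a strict local extremum.)

degen


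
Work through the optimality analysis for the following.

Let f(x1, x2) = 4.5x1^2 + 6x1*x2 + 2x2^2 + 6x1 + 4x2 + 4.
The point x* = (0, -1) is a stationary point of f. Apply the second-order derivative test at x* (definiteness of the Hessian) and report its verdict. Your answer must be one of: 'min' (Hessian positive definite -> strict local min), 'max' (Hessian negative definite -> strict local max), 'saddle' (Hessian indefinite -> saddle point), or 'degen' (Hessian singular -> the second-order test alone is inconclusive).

Compute the Hessian H = grad^2 f:
  H = [[9, 6], [6, 4]]
Verify stationarity: grad f(x*) = H x* + g = (0, 0).
Eigenvalues of H: 0, 13.
H has a zero eigenvalue (singular; positive semidefinite but not definite), so H is neither positive definite, negative definite, nor indefinite. The second-order test alone is inconclusive -> degen.
(Indeed, f is constant along the null direction of H through x*, so x* is not a strict local extremum.)

degen


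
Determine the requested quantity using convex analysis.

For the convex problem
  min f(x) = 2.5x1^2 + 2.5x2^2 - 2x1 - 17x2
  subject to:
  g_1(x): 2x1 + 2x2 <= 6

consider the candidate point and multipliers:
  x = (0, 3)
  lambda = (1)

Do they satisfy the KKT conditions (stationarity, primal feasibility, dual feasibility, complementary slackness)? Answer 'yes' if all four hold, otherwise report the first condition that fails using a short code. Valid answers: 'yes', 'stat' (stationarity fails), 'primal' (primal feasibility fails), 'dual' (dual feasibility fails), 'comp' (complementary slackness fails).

Gradient of f: grad f(x) = Q x + c = (-2, -2)
Constraint values g_i(x) = a_i^T x - b_i:
  g_1((0, 3)) = 0
Stationarity residual: grad f(x) + sum_i lambda_i a_i = (0, 0)
  -> stationarity OK
Primal feasibility (all g_i <= 0): OK
Dual feasibility (all lambda_i >= 0): OK
Complementary slackness (lambda_i * g_i(x) = 0 for all i): OK

Verdict: yes, KKT holds.

yes


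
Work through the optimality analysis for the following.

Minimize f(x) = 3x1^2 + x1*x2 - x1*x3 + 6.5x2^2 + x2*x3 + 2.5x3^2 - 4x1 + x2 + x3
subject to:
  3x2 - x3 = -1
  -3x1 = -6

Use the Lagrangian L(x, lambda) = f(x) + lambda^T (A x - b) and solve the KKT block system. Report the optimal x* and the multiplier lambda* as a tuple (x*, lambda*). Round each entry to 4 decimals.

Form the Lagrangian:
  L(x, lambda) = (1/2) x^T Q x + c^T x + lambda^T (A x - b)
Stationarity (grad_x L = 0): Q x + c + A^T lambda = 0.
Primal feasibility: A x = b.

This gives the KKT block system:
  [ Q   A^T ] [ x     ]   [-c ]
  [ A    0  ] [ lambda ] = [ b ]

Solving the linear system:
  x*      = (2, -0.25, 0.25)
  lambda* = (0, 2.5)
  f(x*)   = 3.5

x* = (2, -0.25, 0.25), lambda* = (0, 2.5)


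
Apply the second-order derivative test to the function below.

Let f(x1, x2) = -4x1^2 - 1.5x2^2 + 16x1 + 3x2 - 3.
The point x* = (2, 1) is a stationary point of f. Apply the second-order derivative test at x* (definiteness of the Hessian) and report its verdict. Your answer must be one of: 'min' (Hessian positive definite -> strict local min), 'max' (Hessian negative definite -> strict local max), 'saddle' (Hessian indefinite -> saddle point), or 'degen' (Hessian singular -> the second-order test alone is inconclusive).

Compute the Hessian H = grad^2 f:
  H = [[-8, 0], [0, -3]]
Verify stationarity: grad f(x*) = H x* + g = (0, 0).
Eigenvalues of H: -8, -3.
Both eigenvalues < 0, so H is negative definite -> x* is a strict local max.

max


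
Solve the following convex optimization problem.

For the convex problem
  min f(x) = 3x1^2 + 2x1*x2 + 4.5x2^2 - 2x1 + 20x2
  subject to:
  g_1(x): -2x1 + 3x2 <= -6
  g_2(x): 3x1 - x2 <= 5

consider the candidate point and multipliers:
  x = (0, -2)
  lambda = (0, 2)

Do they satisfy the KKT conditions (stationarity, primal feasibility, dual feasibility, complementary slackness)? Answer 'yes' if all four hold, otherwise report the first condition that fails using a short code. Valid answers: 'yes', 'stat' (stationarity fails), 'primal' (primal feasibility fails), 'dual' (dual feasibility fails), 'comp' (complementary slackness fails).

Gradient of f: grad f(x) = Q x + c = (-6, 2)
Constraint values g_i(x) = a_i^T x - b_i:
  g_1((0, -2)) = 0
  g_2((0, -2)) = -3
Stationarity residual: grad f(x) + sum_i lambda_i a_i = (0, 0)
  -> stationarity OK
Primal feasibility (all g_i <= 0): OK
Dual feasibility (all lambda_i >= 0): OK
Complementary slackness (lambda_i * g_i(x) = 0 for all i): FAILS

Verdict: the first failing condition is complementary_slackness -> comp.

comp


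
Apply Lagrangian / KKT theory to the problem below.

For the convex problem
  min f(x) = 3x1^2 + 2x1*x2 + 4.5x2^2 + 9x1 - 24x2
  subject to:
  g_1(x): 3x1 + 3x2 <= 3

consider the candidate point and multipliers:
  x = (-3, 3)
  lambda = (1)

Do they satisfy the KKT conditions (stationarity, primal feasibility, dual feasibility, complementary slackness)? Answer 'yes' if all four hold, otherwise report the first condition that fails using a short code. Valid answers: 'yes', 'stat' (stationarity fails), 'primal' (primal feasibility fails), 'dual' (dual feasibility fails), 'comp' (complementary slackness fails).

Gradient of f: grad f(x) = Q x + c = (-3, -3)
Constraint values g_i(x) = a_i^T x - b_i:
  g_1((-3, 3)) = -3
Stationarity residual: grad f(x) + sum_i lambda_i a_i = (0, 0)
  -> stationarity OK
Primal feasibility (all g_i <= 0): OK
Dual feasibility (all lambda_i >= 0): OK
Complementary slackness (lambda_i * g_i(x) = 0 for all i): FAILS

Verdict: the first failing condition is complementary_slackness -> comp.

comp


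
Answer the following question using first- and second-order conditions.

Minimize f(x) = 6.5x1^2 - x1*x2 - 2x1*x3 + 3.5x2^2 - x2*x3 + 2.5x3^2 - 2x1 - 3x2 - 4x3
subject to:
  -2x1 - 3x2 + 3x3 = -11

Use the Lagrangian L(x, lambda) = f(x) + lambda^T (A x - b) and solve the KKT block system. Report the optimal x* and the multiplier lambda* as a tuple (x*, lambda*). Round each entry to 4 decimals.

Form the Lagrangian:
  L(x, lambda) = (1/2) x^T Q x + c^T x + lambda^T (A x - b)
Stationarity (grad_x L = 0): Q x + c + A^T lambda = 0.
Primal feasibility: A x = b.

This gives the KKT block system:
  [ Q   A^T ] [ x     ]   [-c ]
  [ A    0  ] [ lambda ] = [ b ]

Solving the linear system:
  x*      = (0.8193, 2.194, -0.9265)
  lambda* = (4.155)
  f(x*)   = 20.5952

x* = (0.8193, 2.194, -0.9265), lambda* = (4.155)


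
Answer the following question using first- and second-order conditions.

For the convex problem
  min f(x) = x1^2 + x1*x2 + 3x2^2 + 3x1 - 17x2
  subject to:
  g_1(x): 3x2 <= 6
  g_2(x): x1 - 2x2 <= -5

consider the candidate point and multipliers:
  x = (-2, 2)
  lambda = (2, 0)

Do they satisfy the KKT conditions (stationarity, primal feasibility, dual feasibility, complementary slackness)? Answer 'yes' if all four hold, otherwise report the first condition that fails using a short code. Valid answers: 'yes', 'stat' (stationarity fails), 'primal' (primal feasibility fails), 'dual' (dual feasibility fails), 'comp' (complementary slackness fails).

Gradient of f: grad f(x) = Q x + c = (1, -7)
Constraint values g_i(x) = a_i^T x - b_i:
  g_1((-2, 2)) = 0
  g_2((-2, 2)) = -1
Stationarity residual: grad f(x) + sum_i lambda_i a_i = (1, -1)
  -> stationarity FAILS
Primal feasibility (all g_i <= 0): OK
Dual feasibility (all lambda_i >= 0): OK
Complementary slackness (lambda_i * g_i(x) = 0 for all i): OK

Verdict: the first failing condition is stationarity -> stat.

stat


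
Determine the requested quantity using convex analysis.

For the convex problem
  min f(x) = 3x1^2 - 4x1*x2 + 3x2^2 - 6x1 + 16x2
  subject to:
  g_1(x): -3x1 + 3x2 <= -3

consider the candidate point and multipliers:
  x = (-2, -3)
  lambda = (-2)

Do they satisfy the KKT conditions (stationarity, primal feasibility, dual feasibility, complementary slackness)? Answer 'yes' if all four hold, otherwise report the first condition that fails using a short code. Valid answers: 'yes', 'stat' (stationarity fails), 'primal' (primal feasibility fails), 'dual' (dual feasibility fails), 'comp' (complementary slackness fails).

Gradient of f: grad f(x) = Q x + c = (-6, 6)
Constraint values g_i(x) = a_i^T x - b_i:
  g_1((-2, -3)) = 0
Stationarity residual: grad f(x) + sum_i lambda_i a_i = (0, 0)
  -> stationarity OK
Primal feasibility (all g_i <= 0): OK
Dual feasibility (all lambda_i >= 0): FAILS
Complementary slackness (lambda_i * g_i(x) = 0 for all i): OK

Verdict: the first failing condition is dual_feasibility -> dual.

dual


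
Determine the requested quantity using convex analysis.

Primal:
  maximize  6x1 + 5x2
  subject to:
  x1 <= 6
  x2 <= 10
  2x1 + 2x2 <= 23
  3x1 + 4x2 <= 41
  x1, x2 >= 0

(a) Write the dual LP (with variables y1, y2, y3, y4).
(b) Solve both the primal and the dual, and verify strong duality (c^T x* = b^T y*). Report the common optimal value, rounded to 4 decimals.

The standard primal-dual pair for 'max c^T x s.t. A x <= b, x >= 0' is:
  Dual:  min b^T y  s.t.  A^T y >= c,  y >= 0.

So the dual LP is:
  minimize  6y1 + 10y2 + 23y3 + 41y4
  subject to:
    y1 + 2y3 + 3y4 >= 6
    y2 + 2y3 + 4y4 >= 5
    y1, y2, y3, y4 >= 0

Solving the primal: x* = (6, 5.5).
  primal value c^T x* = 63.5.
Solving the dual: y* = (1, 0, 2.5, 0).
  dual value b^T y* = 63.5.
Strong duality: c^T x* = b^T y*. Confirmed.

63.5


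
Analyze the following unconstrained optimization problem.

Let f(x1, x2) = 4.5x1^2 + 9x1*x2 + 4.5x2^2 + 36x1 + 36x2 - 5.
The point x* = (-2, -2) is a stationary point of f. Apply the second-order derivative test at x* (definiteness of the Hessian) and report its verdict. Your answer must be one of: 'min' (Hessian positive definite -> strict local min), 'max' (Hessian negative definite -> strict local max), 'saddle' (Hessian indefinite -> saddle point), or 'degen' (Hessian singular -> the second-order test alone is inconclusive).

Compute the Hessian H = grad^2 f:
  H = [[9, 9], [9, 9]]
Verify stationarity: grad f(x*) = H x* + g = (0, 0).
Eigenvalues of H: 0, 18.
H has a zero eigenvalue (singular; positive semidefinite but not definite), so H is neither positive definite, negative definite, nor indefinite. The second-order test alone is inconclusive -> degen.
(Indeed, f is constant along the null direction of H through x*, so x* is not a strict local extremum.)

degen


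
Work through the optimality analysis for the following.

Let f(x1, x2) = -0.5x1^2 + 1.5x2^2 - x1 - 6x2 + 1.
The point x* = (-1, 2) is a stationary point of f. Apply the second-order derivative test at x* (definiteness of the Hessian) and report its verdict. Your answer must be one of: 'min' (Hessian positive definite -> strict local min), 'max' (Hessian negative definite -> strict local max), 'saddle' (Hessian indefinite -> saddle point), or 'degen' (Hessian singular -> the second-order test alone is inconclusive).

Compute the Hessian H = grad^2 f:
  H = [[-1, 0], [0, 3]]
Verify stationarity: grad f(x*) = H x* + g = (0, 0).
Eigenvalues of H: -1, 3.
Eigenvalues have mixed signs, so H is indefinite -> x* is a saddle point.

saddle


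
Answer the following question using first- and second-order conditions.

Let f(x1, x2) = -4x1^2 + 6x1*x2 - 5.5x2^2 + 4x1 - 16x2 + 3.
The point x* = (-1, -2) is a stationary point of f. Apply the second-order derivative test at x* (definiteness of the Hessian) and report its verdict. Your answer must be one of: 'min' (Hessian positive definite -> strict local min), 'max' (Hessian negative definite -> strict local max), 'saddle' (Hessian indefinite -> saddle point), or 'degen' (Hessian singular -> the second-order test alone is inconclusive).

Compute the Hessian H = grad^2 f:
  H = [[-8, 6], [6, -11]]
Verify stationarity: grad f(x*) = H x* + g = (0, 0).
Eigenvalues of H: -15.6847, -3.3153.
Both eigenvalues < 0, so H is negative definite -> x* is a strict local max.

max


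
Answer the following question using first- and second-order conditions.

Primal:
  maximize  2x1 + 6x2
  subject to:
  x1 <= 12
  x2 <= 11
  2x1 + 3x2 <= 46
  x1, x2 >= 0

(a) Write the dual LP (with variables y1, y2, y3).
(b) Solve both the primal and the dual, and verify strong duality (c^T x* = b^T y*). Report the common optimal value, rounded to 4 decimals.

The standard primal-dual pair for 'max c^T x s.t. A x <= b, x >= 0' is:
  Dual:  min b^T y  s.t.  A^T y >= c,  y >= 0.

So the dual LP is:
  minimize  12y1 + 11y2 + 46y3
  subject to:
    y1 + 2y3 >= 2
    y2 + 3y3 >= 6
    y1, y2, y3 >= 0

Solving the primal: x* = (6.5, 11).
  primal value c^T x* = 79.
Solving the dual: y* = (0, 3, 1).
  dual value b^T y* = 79.
Strong duality: c^T x* = b^T y*. Confirmed.

79


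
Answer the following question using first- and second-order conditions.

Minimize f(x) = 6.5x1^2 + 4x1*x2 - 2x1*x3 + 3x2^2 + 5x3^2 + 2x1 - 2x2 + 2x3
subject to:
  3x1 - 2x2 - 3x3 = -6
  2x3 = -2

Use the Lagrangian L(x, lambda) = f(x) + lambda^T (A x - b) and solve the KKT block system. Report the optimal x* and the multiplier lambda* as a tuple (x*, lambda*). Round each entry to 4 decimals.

Form the Lagrangian:
  L(x, lambda) = (1/2) x^T Q x + c^T x + lambda^T (A x - b)
Stationarity (grad_x L = 0): Q x + c + A^T lambda = 0.
Primal feasibility: A x = b.

This gives the KKT block system:
  [ Q   A^T ] [ x     ]   [-c ]
  [ A    0  ] [ lambda ] = [ b ]

Solving the linear system:
  x*      = (-1.5455, 2.1818, -1)
  lambda* = (2.4545, 6.1364)
  f(x*)   = 8.7727

x* = (-1.5455, 2.1818, -1), lambda* = (2.4545, 6.1364)


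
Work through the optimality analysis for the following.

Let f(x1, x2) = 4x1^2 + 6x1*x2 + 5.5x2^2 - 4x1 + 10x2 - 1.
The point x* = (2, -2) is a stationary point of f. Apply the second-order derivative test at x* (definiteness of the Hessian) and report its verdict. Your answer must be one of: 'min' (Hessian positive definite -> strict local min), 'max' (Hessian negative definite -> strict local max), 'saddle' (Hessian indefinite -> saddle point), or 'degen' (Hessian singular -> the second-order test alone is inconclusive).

Compute the Hessian H = grad^2 f:
  H = [[8, 6], [6, 11]]
Verify stationarity: grad f(x*) = H x* + g = (0, 0).
Eigenvalues of H: 3.3153, 15.6847.
Both eigenvalues > 0, so H is positive definite -> x* is a strict local min.

min


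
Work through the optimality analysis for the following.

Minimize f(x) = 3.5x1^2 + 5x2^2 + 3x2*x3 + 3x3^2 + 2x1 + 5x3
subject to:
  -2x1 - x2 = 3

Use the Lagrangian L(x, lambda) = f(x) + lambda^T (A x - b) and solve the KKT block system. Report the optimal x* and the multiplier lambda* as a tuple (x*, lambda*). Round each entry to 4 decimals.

Form the Lagrangian:
  L(x, lambda) = (1/2) x^T Q x + c^T x + lambda^T (A x - b)
Stationarity (grad_x L = 0): Q x + c + A^T lambda = 0.
Primal feasibility: A x = b.

This gives the KKT block system:
  [ Q   A^T ] [ x     ]   [-c ]
  [ A    0  ] [ lambda ] = [ b ]

Solving the linear system:
  x*      = (-1.4146, -0.1707, -0.748)
  lambda* = (-3.9512)
  f(x*)   = 2.6423

x* = (-1.4146, -0.1707, -0.748), lambda* = (-3.9512)


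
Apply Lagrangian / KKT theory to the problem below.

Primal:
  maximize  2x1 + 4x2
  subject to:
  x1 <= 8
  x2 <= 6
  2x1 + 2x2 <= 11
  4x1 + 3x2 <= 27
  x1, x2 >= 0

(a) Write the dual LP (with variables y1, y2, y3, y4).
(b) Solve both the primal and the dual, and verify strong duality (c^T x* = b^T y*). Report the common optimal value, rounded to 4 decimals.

The standard primal-dual pair for 'max c^T x s.t. A x <= b, x >= 0' is:
  Dual:  min b^T y  s.t.  A^T y >= c,  y >= 0.

So the dual LP is:
  minimize  8y1 + 6y2 + 11y3 + 27y4
  subject to:
    y1 + 2y3 + 4y4 >= 2
    y2 + 2y3 + 3y4 >= 4
    y1, y2, y3, y4 >= 0

Solving the primal: x* = (0, 5.5).
  primal value c^T x* = 22.
Solving the dual: y* = (0, 0, 2, 0).
  dual value b^T y* = 22.
Strong duality: c^T x* = b^T y*. Confirmed.

22


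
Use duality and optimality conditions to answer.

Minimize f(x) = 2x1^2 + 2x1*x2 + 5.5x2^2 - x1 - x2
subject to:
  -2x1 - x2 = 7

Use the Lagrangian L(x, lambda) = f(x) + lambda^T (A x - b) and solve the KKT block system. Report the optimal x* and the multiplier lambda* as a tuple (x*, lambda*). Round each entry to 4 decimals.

Form the Lagrangian:
  L(x, lambda) = (1/2) x^T Q x + c^T x + lambda^T (A x - b)
Stationarity (grad_x L = 0): Q x + c + A^T lambda = 0.
Primal feasibility: A x = b.

This gives the KKT block system:
  [ Q   A^T ] [ x     ]   [-c ]
  [ A    0  ] [ lambda ] = [ b ]

Solving the linear system:
  x*      = (-3.525, 0.05)
  lambda* = (-7.5)
  f(x*)   = 27.9875

x* = (-3.525, 0.05), lambda* = (-7.5)


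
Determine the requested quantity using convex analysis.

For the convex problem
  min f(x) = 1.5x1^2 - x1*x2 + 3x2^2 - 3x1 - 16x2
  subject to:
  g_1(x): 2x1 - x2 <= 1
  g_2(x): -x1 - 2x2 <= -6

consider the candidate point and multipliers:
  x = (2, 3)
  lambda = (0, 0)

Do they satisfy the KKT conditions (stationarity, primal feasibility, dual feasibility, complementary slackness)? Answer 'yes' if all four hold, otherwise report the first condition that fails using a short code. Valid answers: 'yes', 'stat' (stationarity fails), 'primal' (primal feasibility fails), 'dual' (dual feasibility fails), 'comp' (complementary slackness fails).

Gradient of f: grad f(x) = Q x + c = (0, 0)
Constraint values g_i(x) = a_i^T x - b_i:
  g_1((2, 3)) = 0
  g_2((2, 3)) = -2
Stationarity residual: grad f(x) + sum_i lambda_i a_i = (0, 0)
  -> stationarity OK
Primal feasibility (all g_i <= 0): OK
Dual feasibility (all lambda_i >= 0): OK
Complementary slackness (lambda_i * g_i(x) = 0 for all i): OK

Verdict: yes, KKT holds.

yes


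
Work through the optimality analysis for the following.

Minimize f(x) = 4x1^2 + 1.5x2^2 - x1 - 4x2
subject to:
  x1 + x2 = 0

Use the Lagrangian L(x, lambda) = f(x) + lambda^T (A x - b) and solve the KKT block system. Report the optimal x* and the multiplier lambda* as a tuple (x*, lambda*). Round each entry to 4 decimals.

Form the Lagrangian:
  L(x, lambda) = (1/2) x^T Q x + c^T x + lambda^T (A x - b)
Stationarity (grad_x L = 0): Q x + c + A^T lambda = 0.
Primal feasibility: A x = b.

This gives the KKT block system:
  [ Q   A^T ] [ x     ]   [-c ]
  [ A    0  ] [ lambda ] = [ b ]

Solving the linear system:
  x*      = (-0.2727, 0.2727)
  lambda* = (3.1818)
  f(x*)   = -0.4091

x* = (-0.2727, 0.2727), lambda* = (3.1818)


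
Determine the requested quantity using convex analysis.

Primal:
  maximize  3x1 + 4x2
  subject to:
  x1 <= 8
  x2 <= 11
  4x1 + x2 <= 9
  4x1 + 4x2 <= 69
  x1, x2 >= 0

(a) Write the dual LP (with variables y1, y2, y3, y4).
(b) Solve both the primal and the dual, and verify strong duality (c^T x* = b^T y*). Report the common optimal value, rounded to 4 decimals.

The standard primal-dual pair for 'max c^T x s.t. A x <= b, x >= 0' is:
  Dual:  min b^T y  s.t.  A^T y >= c,  y >= 0.

So the dual LP is:
  minimize  8y1 + 11y2 + 9y3 + 69y4
  subject to:
    y1 + 4y3 + 4y4 >= 3
    y2 + y3 + 4y4 >= 4
    y1, y2, y3, y4 >= 0

Solving the primal: x* = (0, 9).
  primal value c^T x* = 36.
Solving the dual: y* = (0, 0, 4, 0).
  dual value b^T y* = 36.
Strong duality: c^T x* = b^T y*. Confirmed.

36


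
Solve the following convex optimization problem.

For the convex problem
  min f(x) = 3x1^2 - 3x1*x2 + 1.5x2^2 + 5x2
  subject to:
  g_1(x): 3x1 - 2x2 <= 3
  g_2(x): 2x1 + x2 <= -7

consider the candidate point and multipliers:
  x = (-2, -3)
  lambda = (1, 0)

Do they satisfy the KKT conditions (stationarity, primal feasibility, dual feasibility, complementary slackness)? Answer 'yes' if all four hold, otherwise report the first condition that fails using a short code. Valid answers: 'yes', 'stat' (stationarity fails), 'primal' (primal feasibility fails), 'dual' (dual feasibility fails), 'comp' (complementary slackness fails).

Gradient of f: grad f(x) = Q x + c = (-3, 2)
Constraint values g_i(x) = a_i^T x - b_i:
  g_1((-2, -3)) = -3
  g_2((-2, -3)) = 0
Stationarity residual: grad f(x) + sum_i lambda_i a_i = (0, 0)
  -> stationarity OK
Primal feasibility (all g_i <= 0): OK
Dual feasibility (all lambda_i >= 0): OK
Complementary slackness (lambda_i * g_i(x) = 0 for all i): FAILS

Verdict: the first failing condition is complementary_slackness -> comp.

comp


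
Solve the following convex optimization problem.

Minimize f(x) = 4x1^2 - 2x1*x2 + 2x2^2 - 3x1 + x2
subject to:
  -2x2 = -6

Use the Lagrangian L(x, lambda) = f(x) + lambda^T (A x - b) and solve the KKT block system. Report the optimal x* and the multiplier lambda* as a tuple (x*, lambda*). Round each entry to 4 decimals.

Form the Lagrangian:
  L(x, lambda) = (1/2) x^T Q x + c^T x + lambda^T (A x - b)
Stationarity (grad_x L = 0): Q x + c + A^T lambda = 0.
Primal feasibility: A x = b.

This gives the KKT block system:
  [ Q   A^T ] [ x     ]   [-c ]
  [ A    0  ] [ lambda ] = [ b ]

Solving the linear system:
  x*      = (1.125, 3)
  lambda* = (5.375)
  f(x*)   = 15.9375

x* = (1.125, 3), lambda* = (5.375)


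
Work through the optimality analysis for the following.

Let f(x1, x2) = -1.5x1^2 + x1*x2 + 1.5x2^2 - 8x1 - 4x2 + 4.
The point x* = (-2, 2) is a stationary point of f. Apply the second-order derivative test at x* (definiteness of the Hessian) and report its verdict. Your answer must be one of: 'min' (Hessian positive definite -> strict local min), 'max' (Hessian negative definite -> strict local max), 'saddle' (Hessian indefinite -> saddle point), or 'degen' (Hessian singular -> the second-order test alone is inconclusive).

Compute the Hessian H = grad^2 f:
  H = [[-3, 1], [1, 3]]
Verify stationarity: grad f(x*) = H x* + g = (0, 0).
Eigenvalues of H: -3.1623, 3.1623.
Eigenvalues have mixed signs, so H is indefinite -> x* is a saddle point.

saddle


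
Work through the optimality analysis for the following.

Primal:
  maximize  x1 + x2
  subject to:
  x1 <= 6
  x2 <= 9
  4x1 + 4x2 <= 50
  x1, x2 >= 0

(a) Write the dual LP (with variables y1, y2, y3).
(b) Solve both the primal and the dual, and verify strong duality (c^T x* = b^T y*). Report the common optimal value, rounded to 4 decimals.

The standard primal-dual pair for 'max c^T x s.t. A x <= b, x >= 0' is:
  Dual:  min b^T y  s.t.  A^T y >= c,  y >= 0.

So the dual LP is:
  minimize  6y1 + 9y2 + 50y3
  subject to:
    y1 + 4y3 >= 1
    y2 + 4y3 >= 1
    y1, y2, y3 >= 0

Solving the primal: x* = (3.5, 9).
  primal value c^T x* = 12.5.
Solving the dual: y* = (0, 0, 0.25).
  dual value b^T y* = 12.5.
Strong duality: c^T x* = b^T y*. Confirmed.

12.5


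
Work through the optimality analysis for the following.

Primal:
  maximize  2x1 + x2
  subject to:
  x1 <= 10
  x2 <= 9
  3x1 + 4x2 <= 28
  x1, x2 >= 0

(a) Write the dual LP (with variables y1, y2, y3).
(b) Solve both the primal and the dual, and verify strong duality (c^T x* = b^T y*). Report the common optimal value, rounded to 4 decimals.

The standard primal-dual pair for 'max c^T x s.t. A x <= b, x >= 0' is:
  Dual:  min b^T y  s.t.  A^T y >= c,  y >= 0.

So the dual LP is:
  minimize  10y1 + 9y2 + 28y3
  subject to:
    y1 + 3y3 >= 2
    y2 + 4y3 >= 1
    y1, y2, y3 >= 0

Solving the primal: x* = (9.3333, 0).
  primal value c^T x* = 18.6667.
Solving the dual: y* = (0, 0, 0.6667).
  dual value b^T y* = 18.6667.
Strong duality: c^T x* = b^T y*. Confirmed.

18.6667


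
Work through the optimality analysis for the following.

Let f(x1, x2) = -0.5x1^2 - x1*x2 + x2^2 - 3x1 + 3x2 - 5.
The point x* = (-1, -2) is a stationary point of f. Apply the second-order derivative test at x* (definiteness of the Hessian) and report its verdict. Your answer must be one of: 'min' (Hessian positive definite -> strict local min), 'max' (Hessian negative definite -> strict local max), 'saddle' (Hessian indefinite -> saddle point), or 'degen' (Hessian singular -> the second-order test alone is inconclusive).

Compute the Hessian H = grad^2 f:
  H = [[-1, -1], [-1, 2]]
Verify stationarity: grad f(x*) = H x* + g = (0, 0).
Eigenvalues of H: -1.3028, 2.3028.
Eigenvalues have mixed signs, so H is indefinite -> x* is a saddle point.

saddle


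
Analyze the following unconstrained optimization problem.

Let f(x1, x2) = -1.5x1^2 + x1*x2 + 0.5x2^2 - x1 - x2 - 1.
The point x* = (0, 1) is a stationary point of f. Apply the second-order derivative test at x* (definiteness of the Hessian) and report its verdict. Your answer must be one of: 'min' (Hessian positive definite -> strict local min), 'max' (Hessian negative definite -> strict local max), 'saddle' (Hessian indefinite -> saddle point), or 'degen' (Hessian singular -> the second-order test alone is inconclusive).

Compute the Hessian H = grad^2 f:
  H = [[-3, 1], [1, 1]]
Verify stationarity: grad f(x*) = H x* + g = (0, 0).
Eigenvalues of H: -3.2361, 1.2361.
Eigenvalues have mixed signs, so H is indefinite -> x* is a saddle point.

saddle


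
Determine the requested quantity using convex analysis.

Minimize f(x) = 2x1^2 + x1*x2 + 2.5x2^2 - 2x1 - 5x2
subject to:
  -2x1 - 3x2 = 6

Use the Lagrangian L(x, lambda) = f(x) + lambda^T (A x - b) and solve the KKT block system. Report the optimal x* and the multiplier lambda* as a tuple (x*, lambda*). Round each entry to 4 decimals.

Form the Lagrangian:
  L(x, lambda) = (1/2) x^T Q x + c^T x + lambda^T (A x - b)
Stationarity (grad_x L = 0): Q x + c + A^T lambda = 0.
Primal feasibility: A x = b.

This gives the KKT block system:
  [ Q   A^T ] [ x     ]   [-c ]
  [ A    0  ] [ lambda ] = [ b ]

Solving the linear system:
  x*      = (-1.2273, -1.1818)
  lambda* = (-4.0455)
  f(x*)   = 16.3182

x* = (-1.2273, -1.1818), lambda* = (-4.0455)


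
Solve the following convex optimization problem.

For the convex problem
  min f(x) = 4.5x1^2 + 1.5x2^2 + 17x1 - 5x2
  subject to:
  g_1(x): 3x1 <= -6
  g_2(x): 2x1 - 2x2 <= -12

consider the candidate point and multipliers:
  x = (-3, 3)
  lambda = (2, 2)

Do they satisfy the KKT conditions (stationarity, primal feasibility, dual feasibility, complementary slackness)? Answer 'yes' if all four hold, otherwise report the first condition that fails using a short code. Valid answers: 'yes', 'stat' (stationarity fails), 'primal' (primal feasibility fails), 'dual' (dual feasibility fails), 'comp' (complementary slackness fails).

Gradient of f: grad f(x) = Q x + c = (-10, 4)
Constraint values g_i(x) = a_i^T x - b_i:
  g_1((-3, 3)) = -3
  g_2((-3, 3)) = 0
Stationarity residual: grad f(x) + sum_i lambda_i a_i = (0, 0)
  -> stationarity OK
Primal feasibility (all g_i <= 0): OK
Dual feasibility (all lambda_i >= 0): OK
Complementary slackness (lambda_i * g_i(x) = 0 for all i): FAILS

Verdict: the first failing condition is complementary_slackness -> comp.

comp


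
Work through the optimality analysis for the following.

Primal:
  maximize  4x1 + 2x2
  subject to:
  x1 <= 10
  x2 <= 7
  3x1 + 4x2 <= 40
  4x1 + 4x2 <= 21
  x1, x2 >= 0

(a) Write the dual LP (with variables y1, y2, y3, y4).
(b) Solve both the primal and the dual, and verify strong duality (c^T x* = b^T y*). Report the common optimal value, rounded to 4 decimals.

The standard primal-dual pair for 'max c^T x s.t. A x <= b, x >= 0' is:
  Dual:  min b^T y  s.t.  A^T y >= c,  y >= 0.

So the dual LP is:
  minimize  10y1 + 7y2 + 40y3 + 21y4
  subject to:
    y1 + 3y3 + 4y4 >= 4
    y2 + 4y3 + 4y4 >= 2
    y1, y2, y3, y4 >= 0

Solving the primal: x* = (5.25, 0).
  primal value c^T x* = 21.
Solving the dual: y* = (0, 0, 0, 1).
  dual value b^T y* = 21.
Strong duality: c^T x* = b^T y*. Confirmed.

21


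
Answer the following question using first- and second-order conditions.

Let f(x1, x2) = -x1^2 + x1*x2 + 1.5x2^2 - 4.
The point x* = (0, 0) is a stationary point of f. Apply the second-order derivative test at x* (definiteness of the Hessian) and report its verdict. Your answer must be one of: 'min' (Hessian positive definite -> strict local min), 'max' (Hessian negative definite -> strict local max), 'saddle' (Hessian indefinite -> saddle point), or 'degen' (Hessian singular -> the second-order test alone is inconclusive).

Compute the Hessian H = grad^2 f:
  H = [[-2, 1], [1, 3]]
Verify stationarity: grad f(x*) = H x* + g = (0, 0).
Eigenvalues of H: -2.1926, 3.1926.
Eigenvalues have mixed signs, so H is indefinite -> x* is a saddle point.

saddle


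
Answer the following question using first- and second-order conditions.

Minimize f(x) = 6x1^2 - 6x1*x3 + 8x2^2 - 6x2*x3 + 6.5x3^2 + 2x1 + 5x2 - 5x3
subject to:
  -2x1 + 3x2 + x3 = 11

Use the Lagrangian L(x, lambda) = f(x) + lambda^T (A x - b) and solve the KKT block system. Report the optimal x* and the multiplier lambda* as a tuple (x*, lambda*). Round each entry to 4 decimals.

Form the Lagrangian:
  L(x, lambda) = (1/2) x^T Q x + c^T x + lambda^T (A x - b)
Stationarity (grad_x L = 0): Q x + c + A^T lambda = 0.
Primal feasibility: A x = b.

This gives the KKT block system:
  [ Q   A^T ] [ x     ]   [-c ]
  [ A    0  ] [ lambda ] = [ b ]

Solving the linear system:
  x*      = (-1.033, 2.3706, 1.8223)
  lambda* = (-10.665)
  f(x*)   = 58.9949

x* = (-1.033, 2.3706, 1.8223), lambda* = (-10.665)


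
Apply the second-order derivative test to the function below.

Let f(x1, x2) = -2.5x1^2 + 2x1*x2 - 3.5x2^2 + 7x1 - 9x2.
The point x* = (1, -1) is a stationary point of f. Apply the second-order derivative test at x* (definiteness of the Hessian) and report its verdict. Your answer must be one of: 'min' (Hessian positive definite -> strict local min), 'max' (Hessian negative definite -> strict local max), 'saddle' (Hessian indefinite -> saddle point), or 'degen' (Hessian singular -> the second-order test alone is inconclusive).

Compute the Hessian H = grad^2 f:
  H = [[-5, 2], [2, -7]]
Verify stationarity: grad f(x*) = H x* + g = (0, 0).
Eigenvalues of H: -8.2361, -3.7639.
Both eigenvalues < 0, so H is negative definite -> x* is a strict local max.

max


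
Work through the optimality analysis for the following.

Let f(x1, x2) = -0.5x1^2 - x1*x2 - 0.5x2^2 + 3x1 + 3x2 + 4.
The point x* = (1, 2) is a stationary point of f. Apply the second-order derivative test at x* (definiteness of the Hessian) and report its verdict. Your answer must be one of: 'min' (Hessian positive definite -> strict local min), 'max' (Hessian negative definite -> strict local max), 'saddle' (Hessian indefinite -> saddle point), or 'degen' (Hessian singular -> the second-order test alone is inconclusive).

Compute the Hessian H = grad^2 f:
  H = [[-1, -1], [-1, -1]]
Verify stationarity: grad f(x*) = H x* + g = (0, 0).
Eigenvalues of H: -2, 0.
H has a zero eigenvalue (singular; negative semidefinite but not definite), so H is neither positive definite, negative definite, nor indefinite. The second-order test alone is inconclusive -> degen.
(Indeed, f is constant along the null direction of H through x*, so x* is not a strict local extremum.)

degen


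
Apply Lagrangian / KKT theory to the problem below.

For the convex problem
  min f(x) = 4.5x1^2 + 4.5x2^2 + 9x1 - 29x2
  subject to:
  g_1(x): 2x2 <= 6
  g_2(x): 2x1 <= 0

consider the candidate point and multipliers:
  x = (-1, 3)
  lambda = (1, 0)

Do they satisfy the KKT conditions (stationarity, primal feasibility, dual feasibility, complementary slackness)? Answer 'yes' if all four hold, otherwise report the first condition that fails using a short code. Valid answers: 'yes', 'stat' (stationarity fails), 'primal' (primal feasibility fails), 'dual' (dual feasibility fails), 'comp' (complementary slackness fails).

Gradient of f: grad f(x) = Q x + c = (0, -2)
Constraint values g_i(x) = a_i^T x - b_i:
  g_1((-1, 3)) = 0
  g_2((-1, 3)) = -2
Stationarity residual: grad f(x) + sum_i lambda_i a_i = (0, 0)
  -> stationarity OK
Primal feasibility (all g_i <= 0): OK
Dual feasibility (all lambda_i >= 0): OK
Complementary slackness (lambda_i * g_i(x) = 0 for all i): OK

Verdict: yes, KKT holds.

yes


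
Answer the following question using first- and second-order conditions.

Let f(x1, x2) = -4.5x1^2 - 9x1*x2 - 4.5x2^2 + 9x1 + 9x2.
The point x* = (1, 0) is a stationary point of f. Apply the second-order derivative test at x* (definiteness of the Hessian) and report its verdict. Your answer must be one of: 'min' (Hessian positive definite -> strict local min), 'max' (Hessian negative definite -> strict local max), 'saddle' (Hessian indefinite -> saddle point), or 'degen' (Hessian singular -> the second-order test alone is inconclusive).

Compute the Hessian H = grad^2 f:
  H = [[-9, -9], [-9, -9]]
Verify stationarity: grad f(x*) = H x* + g = (0, 0).
Eigenvalues of H: -18, 0.
H has a zero eigenvalue (singular; negative semidefinite but not definite), so H is neither positive definite, negative definite, nor indefinite. The second-order test alone is inconclusive -> degen.
(Indeed, f is constant along the null direction of H through x*, so x* is not a strict local extremum.)

degen


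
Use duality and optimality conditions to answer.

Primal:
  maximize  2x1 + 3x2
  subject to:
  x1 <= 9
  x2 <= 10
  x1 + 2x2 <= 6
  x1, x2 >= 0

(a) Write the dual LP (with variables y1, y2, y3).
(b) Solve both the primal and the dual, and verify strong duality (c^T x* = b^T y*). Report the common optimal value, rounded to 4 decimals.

The standard primal-dual pair for 'max c^T x s.t. A x <= b, x >= 0' is:
  Dual:  min b^T y  s.t.  A^T y >= c,  y >= 0.

So the dual LP is:
  minimize  9y1 + 10y2 + 6y3
  subject to:
    y1 + y3 >= 2
    y2 + 2y3 >= 3
    y1, y2, y3 >= 0

Solving the primal: x* = (6, 0).
  primal value c^T x* = 12.
Solving the dual: y* = (0, 0, 2).
  dual value b^T y* = 12.
Strong duality: c^T x* = b^T y*. Confirmed.

12


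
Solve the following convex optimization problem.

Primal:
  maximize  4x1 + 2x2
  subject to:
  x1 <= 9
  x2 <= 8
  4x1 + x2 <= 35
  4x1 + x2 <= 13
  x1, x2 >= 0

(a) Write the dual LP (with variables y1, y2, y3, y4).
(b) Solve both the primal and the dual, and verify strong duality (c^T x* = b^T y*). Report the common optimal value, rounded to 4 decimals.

The standard primal-dual pair for 'max c^T x s.t. A x <= b, x >= 0' is:
  Dual:  min b^T y  s.t.  A^T y >= c,  y >= 0.

So the dual LP is:
  minimize  9y1 + 8y2 + 35y3 + 13y4
  subject to:
    y1 + 4y3 + 4y4 >= 4
    y2 + y3 + y4 >= 2
    y1, y2, y3, y4 >= 0

Solving the primal: x* = (1.25, 8).
  primal value c^T x* = 21.
Solving the dual: y* = (0, 1, 0, 1).
  dual value b^T y* = 21.
Strong duality: c^T x* = b^T y*. Confirmed.

21


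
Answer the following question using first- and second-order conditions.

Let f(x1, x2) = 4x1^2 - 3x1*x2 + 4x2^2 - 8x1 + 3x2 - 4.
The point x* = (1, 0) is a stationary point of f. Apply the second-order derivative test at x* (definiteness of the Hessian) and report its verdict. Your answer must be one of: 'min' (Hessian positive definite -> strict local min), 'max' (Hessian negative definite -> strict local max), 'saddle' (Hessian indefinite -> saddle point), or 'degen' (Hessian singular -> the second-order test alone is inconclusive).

Compute the Hessian H = grad^2 f:
  H = [[8, -3], [-3, 8]]
Verify stationarity: grad f(x*) = H x* + g = (0, 0).
Eigenvalues of H: 5, 11.
Both eigenvalues > 0, so H is positive definite -> x* is a strict local min.

min


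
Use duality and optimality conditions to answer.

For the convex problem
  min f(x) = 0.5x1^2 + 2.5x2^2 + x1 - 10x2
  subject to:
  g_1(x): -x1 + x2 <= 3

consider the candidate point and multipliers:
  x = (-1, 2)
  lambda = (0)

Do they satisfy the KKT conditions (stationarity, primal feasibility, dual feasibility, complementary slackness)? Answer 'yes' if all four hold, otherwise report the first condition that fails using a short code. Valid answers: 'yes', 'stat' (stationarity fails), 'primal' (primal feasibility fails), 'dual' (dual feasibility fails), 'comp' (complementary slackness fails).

Gradient of f: grad f(x) = Q x + c = (0, 0)
Constraint values g_i(x) = a_i^T x - b_i:
  g_1((-1, 2)) = 0
Stationarity residual: grad f(x) + sum_i lambda_i a_i = (0, 0)
  -> stationarity OK
Primal feasibility (all g_i <= 0): OK
Dual feasibility (all lambda_i >= 0): OK
Complementary slackness (lambda_i * g_i(x) = 0 for all i): OK

Verdict: yes, KKT holds.

yes


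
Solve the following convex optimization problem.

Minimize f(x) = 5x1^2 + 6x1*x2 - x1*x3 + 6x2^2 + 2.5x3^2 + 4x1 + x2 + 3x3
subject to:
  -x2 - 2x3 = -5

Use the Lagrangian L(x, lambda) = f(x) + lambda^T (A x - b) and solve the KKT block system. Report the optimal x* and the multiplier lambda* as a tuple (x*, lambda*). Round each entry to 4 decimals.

Form the Lagrangian:
  L(x, lambda) = (1/2) x^T Q x + c^T x + lambda^T (A x - b)
Stationarity (grad_x L = 0): Q x + c + A^T lambda = 0.
Primal feasibility: A x = b.

This gives the KKT block system:
  [ Q   A^T ] [ x     ]   [-c ]
  [ A    0  ] [ lambda ] = [ b ]

Solving the linear system:
  x*      = (-0.7064, 0.856, 2.072)
  lambda* = (7.0332)
  f(x*)   = 19.7064

x* = (-0.7064, 0.856, 2.072), lambda* = (7.0332)


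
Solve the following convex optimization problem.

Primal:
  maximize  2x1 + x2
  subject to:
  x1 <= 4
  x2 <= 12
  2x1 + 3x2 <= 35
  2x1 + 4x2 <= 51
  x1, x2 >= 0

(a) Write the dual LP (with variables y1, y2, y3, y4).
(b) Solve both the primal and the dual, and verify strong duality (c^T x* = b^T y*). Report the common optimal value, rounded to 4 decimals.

The standard primal-dual pair for 'max c^T x s.t. A x <= b, x >= 0' is:
  Dual:  min b^T y  s.t.  A^T y >= c,  y >= 0.

So the dual LP is:
  minimize  4y1 + 12y2 + 35y3 + 51y4
  subject to:
    y1 + 2y3 + 2y4 >= 2
    y2 + 3y3 + 4y4 >= 1
    y1, y2, y3, y4 >= 0

Solving the primal: x* = (4, 9).
  primal value c^T x* = 17.
Solving the dual: y* = (1.3333, 0, 0.3333, 0).
  dual value b^T y* = 17.
Strong duality: c^T x* = b^T y*. Confirmed.

17


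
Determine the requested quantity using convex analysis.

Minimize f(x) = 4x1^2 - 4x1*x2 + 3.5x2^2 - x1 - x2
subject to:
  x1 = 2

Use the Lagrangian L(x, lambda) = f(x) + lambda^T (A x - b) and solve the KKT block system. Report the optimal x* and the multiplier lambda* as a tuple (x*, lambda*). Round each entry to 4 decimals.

Form the Lagrangian:
  L(x, lambda) = (1/2) x^T Q x + c^T x + lambda^T (A x - b)
Stationarity (grad_x L = 0): Q x + c + A^T lambda = 0.
Primal feasibility: A x = b.

This gives the KKT block system:
  [ Q   A^T ] [ x     ]   [-c ]
  [ A    0  ] [ lambda ] = [ b ]

Solving the linear system:
  x*      = (2, 1.2857)
  lambda* = (-9.8571)
  f(x*)   = 8.2143

x* = (2, 1.2857), lambda* = (-9.8571)


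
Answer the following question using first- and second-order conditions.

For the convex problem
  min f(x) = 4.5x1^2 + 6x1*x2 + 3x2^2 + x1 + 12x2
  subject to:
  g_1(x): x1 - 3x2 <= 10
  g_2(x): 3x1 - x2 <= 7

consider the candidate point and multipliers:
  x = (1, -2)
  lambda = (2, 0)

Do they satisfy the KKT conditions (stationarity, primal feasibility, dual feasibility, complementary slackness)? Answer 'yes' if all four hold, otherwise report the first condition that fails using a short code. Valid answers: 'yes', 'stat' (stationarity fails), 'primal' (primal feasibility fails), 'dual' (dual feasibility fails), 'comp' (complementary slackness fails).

Gradient of f: grad f(x) = Q x + c = (-2, 6)
Constraint values g_i(x) = a_i^T x - b_i:
  g_1((1, -2)) = -3
  g_2((1, -2)) = -2
Stationarity residual: grad f(x) + sum_i lambda_i a_i = (0, 0)
  -> stationarity OK
Primal feasibility (all g_i <= 0): OK
Dual feasibility (all lambda_i >= 0): OK
Complementary slackness (lambda_i * g_i(x) = 0 for all i): FAILS

Verdict: the first failing condition is complementary_slackness -> comp.

comp
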